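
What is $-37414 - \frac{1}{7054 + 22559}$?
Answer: $- \frac{1107940783}{29613} \approx -37414.0$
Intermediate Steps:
$-37414 - \frac{1}{7054 + 22559} = -37414 - \frac{1}{29613} = - \frac{1107940783}{29613}$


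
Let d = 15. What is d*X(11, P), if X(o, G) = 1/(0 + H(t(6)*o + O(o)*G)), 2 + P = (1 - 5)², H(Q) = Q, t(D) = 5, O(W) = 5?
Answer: 3/25 ≈ 0.12000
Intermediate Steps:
P = 14 (P = -2 + (1 - 5)² = -2 + (-4)² = -2 + 16 = 14)
X(o, G) = 1/(5*G + 5*o) (X(o, G) = 1/(0 + (5*o + 5*G)) = 1/(0 + (5*G + 5*o)) = 1/(5*G + 5*o))
d*X(11, P) = 15*(1/(5*(14 + 11))) = 15*((⅕)/25) = 15*((⅕)*(1/25)) = 15*(1/125) = 3/25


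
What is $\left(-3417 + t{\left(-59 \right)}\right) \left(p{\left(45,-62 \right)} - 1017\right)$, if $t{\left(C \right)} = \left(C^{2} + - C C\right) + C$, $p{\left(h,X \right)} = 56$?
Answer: $3340436$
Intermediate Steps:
$t{\left(C \right)} = C$ ($t{\left(C \right)} = \left(C^{2} - C^{2}\right) + C = 0 + C = C$)
$\left(-3417 + t{\left(-59 \right)}\right) \left(p{\left(45,-62 \right)} - 1017\right) = \left(-3417 - 59\right) \left(56 - 1017\right) = \left(-3476\right) \left(-961\right) = 3340436$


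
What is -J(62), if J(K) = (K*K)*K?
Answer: -238328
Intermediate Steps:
J(K) = K**3 (J(K) = K**2*K = K**3)
-J(62) = -1*62**3 = -1*238328 = -238328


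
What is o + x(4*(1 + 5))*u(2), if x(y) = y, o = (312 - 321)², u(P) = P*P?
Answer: 177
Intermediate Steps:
u(P) = P²
o = 81 (o = (-9)² = 81)
o + x(4*(1 + 5))*u(2) = 81 + (4*(1 + 5))*2² = 81 + (4*6)*4 = 81 + 24*4 = 81 + 96 = 177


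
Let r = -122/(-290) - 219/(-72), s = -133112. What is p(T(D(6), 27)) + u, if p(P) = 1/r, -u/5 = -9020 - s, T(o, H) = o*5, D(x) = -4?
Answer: -7475919060/12049 ≈ -6.2046e+5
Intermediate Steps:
T(o, H) = 5*o
r = 12049/3480 (r = -122*(-1/290) - 219*(-1/72) = 61/145 + 73/24 = 12049/3480 ≈ 3.4624)
u = -620460 (u = -5*(-9020 - 1*(-133112)) = -5*(-9020 + 133112) = -5*124092 = -620460)
p(P) = 3480/12049 (p(P) = 1/(12049/3480) = 3480/12049)
p(T(D(6), 27)) + u = 3480/12049 - 620460 = -7475919060/12049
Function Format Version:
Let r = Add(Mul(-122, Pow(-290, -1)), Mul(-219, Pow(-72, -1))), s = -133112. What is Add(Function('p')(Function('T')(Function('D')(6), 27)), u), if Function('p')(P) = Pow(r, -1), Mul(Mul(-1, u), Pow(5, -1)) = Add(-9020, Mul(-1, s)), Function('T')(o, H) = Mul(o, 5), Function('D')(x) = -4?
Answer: Rational(-7475919060, 12049) ≈ -6.2046e+5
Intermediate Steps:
Function('T')(o, H) = Mul(5, o)
r = Rational(12049, 3480) (r = Add(Mul(-122, Rational(-1, 290)), Mul(-219, Rational(-1, 72))) = Add(Rational(61, 145), Rational(73, 24)) = Rational(12049, 3480) ≈ 3.4624)
u = -620460 (u = Mul(-5, Add(-9020, Mul(-1, -133112))) = Mul(-5, Add(-9020, 133112)) = Mul(-5, 124092) = -620460)
Function('p')(P) = Rational(3480, 12049) (Function('p')(P) = Pow(Rational(12049, 3480), -1) = Rational(3480, 12049))
Add(Function('p')(Function('T')(Function('D')(6), 27)), u) = Add(Rational(3480, 12049), -620460) = Rational(-7475919060, 12049)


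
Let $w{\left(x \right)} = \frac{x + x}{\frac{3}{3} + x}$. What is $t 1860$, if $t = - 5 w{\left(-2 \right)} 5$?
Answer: $-186000$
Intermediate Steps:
$w{\left(x \right)} = \frac{2 x}{1 + x}$ ($w{\left(x \right)} = \frac{2 x}{3 \cdot \frac{1}{3} + x} = \frac{2 x}{1 + x}$)
$t = -100$ ($t = - 5 \cdot 2 \left(-2\right) \frac{1}{1 - 2} \cdot 5 = - 5 \cdot 2 \left(-2\right) \frac{1}{-1} \cdot 5 = - 5 \cdot 2 \left(-2\right) \left(-1\right) 5 = \left(-5\right) 4 \cdot 5 = \left(-20\right) 5 = -100$)
$t 1860 = \left(-100\right) 1860 = -186000$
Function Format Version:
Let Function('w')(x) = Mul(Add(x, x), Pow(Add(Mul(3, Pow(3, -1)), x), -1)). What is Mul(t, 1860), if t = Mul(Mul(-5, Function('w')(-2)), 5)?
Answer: -186000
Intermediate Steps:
Function('w')(x) = Mul(2, x, Pow(Add(1, x), -1)) (Function('w')(x) = Mul(Mul(2, x), Pow(Add(Mul(3, Rational(1, 3)), x), -1)) = Mul(Mul(2, x), Pow(Add(1, x), -1)) = Mul(2, x, Pow(Add(1, x), -1)))
t = -100 (t = Mul(Mul(-5, Mul(2, -2, Pow(Add(1, -2), -1))), 5) = Mul(Mul(-5, Mul(2, -2, Pow(-1, -1))), 5) = Mul(Mul(-5, Mul(2, -2, -1)), 5) = Mul(Mul(-5, 4), 5) = Mul(-20, 5) = -100)
Mul(t, 1860) = Mul(-100, 1860) = -186000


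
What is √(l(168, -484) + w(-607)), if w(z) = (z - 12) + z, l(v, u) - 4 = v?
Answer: I*√1054 ≈ 32.465*I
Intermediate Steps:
l(v, u) = 4 + v
w(z) = -12 + 2*z (w(z) = (-12 + z) + z = -12 + 2*z)
√(l(168, -484) + w(-607)) = √((4 + 168) + (-12 + 2*(-607))) = √(172 + (-12 - 1214)) = √(172 - 1226) = √(-1054) = I*√1054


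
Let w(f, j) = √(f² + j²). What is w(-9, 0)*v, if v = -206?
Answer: -1854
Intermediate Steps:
w(-9, 0)*v = √((-9)² + 0²)*(-206) = √(81 + 0)*(-206) = √81*(-206) = 9*(-206) = -1854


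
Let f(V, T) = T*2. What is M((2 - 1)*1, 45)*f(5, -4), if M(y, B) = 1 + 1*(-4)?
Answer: 24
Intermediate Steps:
f(V, T) = 2*T
M(y, B) = -3 (M(y, B) = 1 - 4 = -3)
M((2 - 1)*1, 45)*f(5, -4) = -6*(-4) = -3*(-8) = 24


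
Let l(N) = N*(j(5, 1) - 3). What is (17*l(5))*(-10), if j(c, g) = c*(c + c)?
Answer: -39950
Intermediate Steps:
j(c, g) = 2*c² (j(c, g) = c*(2*c) = 2*c²)
l(N) = 47*N (l(N) = N*(2*5² - 3) = N*(2*25 - 3) = N*(50 - 3) = N*47 = 47*N)
(17*l(5))*(-10) = (17*(47*5))*(-10) = (17*235)*(-10) = 3995*(-10) = -39950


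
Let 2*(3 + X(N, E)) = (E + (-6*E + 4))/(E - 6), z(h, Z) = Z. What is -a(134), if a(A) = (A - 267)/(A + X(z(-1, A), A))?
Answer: 896/865 ≈ 1.0358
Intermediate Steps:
X(N, E) = -3 + (4 - 5*E)/(2*(-6 + E)) (X(N, E) = -3 + ((E + (-6*E + 4))/(E - 6))/2 = -3 + ((E + (4 - 6*E))/(-6 + E))/2 = -3 + ((4 - 5*E)/(-6 + E))/2 = -3 + (4 - 5*E)/(2*(-6 + E)))
a(A) = (-267 + A)/(A + (40 - 11*A)/(2*(-6 + A))) (a(A) = (A - 267)/(A + (40 - 11*A)/(2*(-6 + A))) = (-267 + A)/(A + (40 - 11*A)/(2*(-6 + A))))
-a(134) = -2*(-267 + 134)*(-6 + 134)/(40 - 11*134 + 2*134*(-6 + 134)) = -2*(-133)*128/(40 - 1474 + 2*134*128) = -2*(-133)*128/(40 - 1474 + 34304) = -2*(-133)*128/32870 = -1*(-896/865) = 896/865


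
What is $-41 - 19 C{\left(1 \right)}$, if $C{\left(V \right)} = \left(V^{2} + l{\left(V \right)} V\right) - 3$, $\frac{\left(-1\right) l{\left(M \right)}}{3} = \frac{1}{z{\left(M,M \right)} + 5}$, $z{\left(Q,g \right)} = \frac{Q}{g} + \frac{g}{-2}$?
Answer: $\frac{81}{11} \approx 7.3636$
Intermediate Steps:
$z{\left(Q,g \right)} = - \frac{g}{2} + \frac{Q}{g}$ ($z{\left(Q,g \right)} = \frac{Q}{g} + g \left(- \frac{1}{2}\right) = \frac{Q}{g} - \frac{g}{2} = - \frac{g}{2} + \frac{Q}{g}$)
$l{\left(M \right)} = - \frac{3}{6 - \frac{M}{2}}$ ($l{\left(M \right)} = - \frac{3}{\left(- \frac{M}{2} + \frac{M}{M}\right) + 5} = - \frac{3}{\left(- \frac{M}{2} + 1\right) + 5} = - \frac{3}{\left(1 - \frac{M}{2}\right) + 5} = - \frac{3}{6 - \frac{M}{2}}$)
$C{\left(V \right)} = -3 + V^{2} + \frac{6 V}{-12 + V}$ ($C{\left(V \right)} = \left(V^{2} + \frac{6}{-12 + V} V\right) - 3 = \left(V^{2} + \frac{6 V}{-12 + V}\right) - 3 = -3 + V^{2} + \frac{6 V}{-12 + V}$)
$-41 - 19 C{\left(1 \right)} = -41 - 19 \frac{\left(-6\right) 1 + \left(-3 + 1^{2}\right) \left(12 - 1\right)}{12 - 1} = -41 - 19 \frac{-6 + \left(-3 + 1\right) \left(12 - 1\right)}{12 - 1} = -41 - 19 \frac{-6 - 22}{11} = -41 - 19 \cdot \frac{1}{11} \left(-28\right) = -41 - - \frac{532}{11} = -41 + \frac{532}{11} = \frac{81}{11}$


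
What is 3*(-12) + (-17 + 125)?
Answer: 72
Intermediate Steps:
3*(-12) + (-17 + 125) = -36 + 108 = 72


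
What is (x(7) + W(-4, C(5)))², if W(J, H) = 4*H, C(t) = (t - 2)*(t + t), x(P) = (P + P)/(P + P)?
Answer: 14641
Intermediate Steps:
x(P) = 1 (x(P) = (2*P)/((2*P)) = (2*P)*(1/(2*P)) = 1)
C(t) = 2*t*(-2 + t) (C(t) = (-2 + t)*(2*t) = 2*t*(-2 + t))
(x(7) + W(-4, C(5)))² = (1 + 4*(2*5*(-2 + 5)))² = (1 + 4*(2*5*3))² = (1 + 4*30)² = (1 + 120)² = 121² = 14641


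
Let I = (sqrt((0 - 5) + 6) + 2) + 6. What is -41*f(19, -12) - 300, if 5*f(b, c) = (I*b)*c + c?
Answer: 83124/5 ≈ 16625.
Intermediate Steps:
I = 9 (I = (sqrt(-5 + 6) + 2) + 6 = (sqrt(1) + 2) + 6 = (1 + 2) + 6 = 3 + 6 = 9)
f(b, c) = c/5 + 9*b*c/5 (f(b, c) = ((9*b)*c + c)/5 = (9*b*c + c)/5 = (c + 9*b*c)/5 = c/5 + 9*b*c/5)
-41*f(19, -12) - 300 = -41*(-12)*(1 + 9*19)/5 - 300 = -41*(-12)*(1 + 171)/5 - 300 = -41*(-12)*172/5 - 300 = -41*(-2064/5) - 300 = 84624/5 - 300 = 83124/5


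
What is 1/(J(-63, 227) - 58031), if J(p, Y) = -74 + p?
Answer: -1/58168 ≈ -1.7192e-5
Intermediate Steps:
1/(J(-63, 227) - 58031) = 1/((-74 - 63) - 58031) = 1/(-137 - 58031) = 1/(-58168) = -1/58168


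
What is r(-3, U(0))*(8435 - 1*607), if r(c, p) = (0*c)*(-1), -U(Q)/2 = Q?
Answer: 0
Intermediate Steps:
U(Q) = -2*Q
r(c, p) = 0 (r(c, p) = 0*(-1) = 0)
r(-3, U(0))*(8435 - 1*607) = 0*(8435 - 1*607) = 0*(8435 - 607) = 0*7828 = 0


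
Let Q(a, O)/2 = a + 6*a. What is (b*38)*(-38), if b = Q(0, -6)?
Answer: 0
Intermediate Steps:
Q(a, O) = 14*a (Q(a, O) = 2*(a + 6*a) = 2*(7*a) = 14*a)
b = 0 (b = 14*0 = 0)
(b*38)*(-38) = (0*38)*(-38) = 0*(-38) = 0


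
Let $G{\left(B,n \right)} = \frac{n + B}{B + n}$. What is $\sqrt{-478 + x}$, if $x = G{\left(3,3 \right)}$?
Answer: $3 i \sqrt{53} \approx 21.84 i$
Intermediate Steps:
$G{\left(B,n \right)} = 1$ ($G{\left(B,n \right)} = \frac{B + n}{B + n} = 1$)
$x = 1$
$\sqrt{-478 + x} = \sqrt{-478 + 1} = \sqrt{-477} = 3 i \sqrt{53}$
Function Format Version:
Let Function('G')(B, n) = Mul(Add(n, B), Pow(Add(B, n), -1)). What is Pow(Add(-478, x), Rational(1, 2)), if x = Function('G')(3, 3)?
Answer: Mul(3, I, Pow(53, Rational(1, 2))) ≈ Mul(21.840, I)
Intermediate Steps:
Function('G')(B, n) = 1 (Function('G')(B, n) = Mul(Add(B, n), Pow(Add(B, n), -1)) = 1)
x = 1
Pow(Add(-478, x), Rational(1, 2)) = Pow(Add(-478, 1), Rational(1, 2)) = Pow(-477, Rational(1, 2)) = Mul(3, I, Pow(53, Rational(1, 2)))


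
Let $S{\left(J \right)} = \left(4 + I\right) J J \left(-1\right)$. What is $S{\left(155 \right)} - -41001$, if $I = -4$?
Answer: $41001$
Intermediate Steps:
$S{\left(J \right)} = 0$ ($S{\left(J \right)} = \left(4 - 4\right) J J \left(-1\right) = 0 J J \left(-1\right) = 0 J \left(-1\right) = 0 \left(-1\right) = 0$)
$S{\left(155 \right)} - -41001 = 0 - -41001 = 0 + 41001 = 41001$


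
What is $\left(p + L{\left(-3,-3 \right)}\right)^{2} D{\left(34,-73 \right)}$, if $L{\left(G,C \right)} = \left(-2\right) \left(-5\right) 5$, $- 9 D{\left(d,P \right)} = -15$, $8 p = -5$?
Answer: $\frac{780125}{192} \approx 4063.2$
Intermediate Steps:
$p = - \frac{5}{8}$ ($p = \frac{1}{8} \left(-5\right) = - \frac{5}{8} \approx -0.625$)
$D{\left(d,P \right)} = \frac{5}{3}$ ($D{\left(d,P \right)} = \left(- \frac{1}{9}\right) \left(-15\right) = \frac{5}{3}$)
$L{\left(G,C \right)} = 50$ ($L{\left(G,C \right)} = 10 \cdot 5 = 50$)
$\left(p + L{\left(-3,-3 \right)}\right)^{2} D{\left(34,-73 \right)} = \left(- \frac{5}{8} + 50\right)^{2} \cdot \frac{5}{3} = \left(\frac{395}{8}\right)^{2} \cdot \frac{5}{3} = \frac{156025}{64} \cdot \frac{5}{3} = \frac{780125}{192}$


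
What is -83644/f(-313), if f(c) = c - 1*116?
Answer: 7604/39 ≈ 194.97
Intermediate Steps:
f(c) = -116 + c (f(c) = c - 116 = -116 + c)
-83644/f(-313) = -83644/(-116 - 313) = -83644/(-429) = -83644*(-1/429) = 7604/39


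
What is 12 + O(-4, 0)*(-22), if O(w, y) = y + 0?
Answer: 12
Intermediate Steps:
O(w, y) = y
12 + O(-4, 0)*(-22) = 12 + 0*(-22) = 12 + 0 = 12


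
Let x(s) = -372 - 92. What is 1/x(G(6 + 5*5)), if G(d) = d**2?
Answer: -1/464 ≈ -0.0021552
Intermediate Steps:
x(s) = -464
1/x(G(6 + 5*5)) = 1/(-464) = -1/464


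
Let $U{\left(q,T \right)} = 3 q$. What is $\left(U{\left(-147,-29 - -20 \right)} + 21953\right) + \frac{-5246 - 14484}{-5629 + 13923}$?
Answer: $\frac{89200399}{4147} \approx 21510.0$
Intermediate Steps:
$\left(U{\left(-147,-29 - -20 \right)} + 21953\right) + \frac{-5246 - 14484}{-5629 + 13923} = \left(3 \left(-147\right) + 21953\right) + \frac{-5246 - 14484}{-5629 + 13923} = \left(-441 + 21953\right) - \frac{19730}{8294} = 21512 - \frac{9865}{4147} = \frac{89200399}{4147}$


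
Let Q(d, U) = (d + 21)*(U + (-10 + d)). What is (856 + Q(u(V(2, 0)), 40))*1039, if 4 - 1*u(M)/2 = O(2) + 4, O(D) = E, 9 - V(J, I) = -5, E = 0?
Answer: 1543954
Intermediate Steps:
V(J, I) = 14 (V(J, I) = 9 - 1*(-5) = 9 + 5 = 14)
O(D) = 0
u(M) = 0 (u(M) = 8 - 2*(0 + 4) = 8 - 2*4 = 8 - 8 = 0)
Q(d, U) = (21 + d)*(-10 + U + d)
(856 + Q(u(V(2, 0)), 40))*1039 = (856 + (-210 + 0² + 11*0 + 21*40 + 40*0))*1039 = (856 + (-210 + 0 + 0 + 840 + 0))*1039 = (856 + 630)*1039 = 1486*1039 = 1543954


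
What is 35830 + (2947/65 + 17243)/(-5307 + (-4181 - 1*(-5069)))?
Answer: 10290506308/287235 ≈ 35826.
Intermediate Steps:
35830 + (2947/65 + 17243)/(-5307 + (-4181 - 1*(-5069))) = 35830 + (2947*(1/65) + 17243)/(-5307 + (-4181 + 5069)) = 35830 + (2947/65 + 17243)/(-5307 + 888) = 35830 + (1123742/65)/(-4419) = 35830 + (1123742/65)*(-1/4419) = 35830 - 1123742/287235 = 10290506308/287235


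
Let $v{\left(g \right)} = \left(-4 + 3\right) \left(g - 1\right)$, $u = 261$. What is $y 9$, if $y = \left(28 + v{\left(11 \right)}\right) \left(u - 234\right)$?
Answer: $4374$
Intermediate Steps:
$v{\left(g \right)} = 1 - g$ ($v{\left(g \right)} = - (-1 + g) = 1 - g$)
$y = 486$ ($y = \left(28 + \left(1 - 11\right)\right) \left(261 - 234\right) = \left(28 + \left(1 - 11\right)\right) 27 = \left(28 - 10\right) 27 = 18 \cdot 27 = 486$)
$y 9 = 486 \cdot 9 = 4374$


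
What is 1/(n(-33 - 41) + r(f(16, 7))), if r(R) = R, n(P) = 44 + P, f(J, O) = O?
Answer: -1/23 ≈ -0.043478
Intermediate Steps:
1/(n(-33 - 41) + r(f(16, 7))) = 1/((44 + (-33 - 41)) + 7) = 1/((44 - 74) + 7) = 1/(-30 + 7) = 1/(-23) = -1/23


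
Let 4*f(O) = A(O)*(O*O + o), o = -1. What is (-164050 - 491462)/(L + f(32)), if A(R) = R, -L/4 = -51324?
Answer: -27313/8895 ≈ -3.0706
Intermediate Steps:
L = 205296 (L = -4*(-51324) = 205296)
f(O) = O*(-1 + O²)/4 (f(O) = (O*(O*O - 1))/4 = (O*(O² - 1))/4 = (O*(-1 + O²))/4 = O*(-1 + O²)/4)
(-164050 - 491462)/(L + f(32)) = (-164050 - 491462)/(205296 + (¼)*32*(-1 + 32²)) = -655512/(205296 + (¼)*32*(-1 + 1024)) = -655512/(205296 + (¼)*32*1023) = -655512/(205296 + 8184) = -655512/213480 = -655512*1/213480 = -27313/8895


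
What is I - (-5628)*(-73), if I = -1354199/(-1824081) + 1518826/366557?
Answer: -39242745259641857/95518522731 ≈ -4.1084e+5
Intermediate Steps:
I = 466693253107/95518522731 (I = -1354199*(-1/1824081) + 1518826*(1/366557) = 193457/260583 + 1518826/366557 = 466693253107/95518522731 ≈ 4.8859)
I - (-5628)*(-73) = 466693253107/95518522731 - (-5628)*(-73) = 466693253107/95518522731 - 1*410844 = 466693253107/95518522731 - 410844 = -39242745259641857/95518522731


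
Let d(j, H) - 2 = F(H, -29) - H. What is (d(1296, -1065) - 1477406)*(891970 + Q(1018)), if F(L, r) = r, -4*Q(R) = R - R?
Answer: -1316875964960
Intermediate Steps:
Q(R) = 0 (Q(R) = -(R - R)/4 = -¼*0 = 0)
d(j, H) = -27 - H (d(j, H) = 2 + (-29 - H) = -27 - H)
(d(1296, -1065) - 1477406)*(891970 + Q(1018)) = ((-27 - 1*(-1065)) - 1477406)*(891970 + 0) = ((-27 + 1065) - 1477406)*891970 = (1038 - 1477406)*891970 = -1476368*891970 = -1316875964960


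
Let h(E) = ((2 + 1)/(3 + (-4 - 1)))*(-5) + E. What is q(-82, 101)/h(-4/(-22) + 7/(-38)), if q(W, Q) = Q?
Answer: 21109/1567 ≈ 13.471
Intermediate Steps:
h(E) = 15/2 + E (h(E) = (3/(3 - 5))*(-5) + E = (3/(-2))*(-5) + E = (3*(-1/2))*(-5) + E = -3/2*(-5) + E = 15/2 + E)
q(-82, 101)/h(-4/(-22) + 7/(-38)) = 101/(15/2 + (-4/(-22) + 7/(-38))) = 101/(15/2 + (-4*(-1/22) + 7*(-1/38))) = 101/(15/2 + (2/11 - 7/38)) = 101/(15/2 - 1/418) = 101/(1567/209) = 101*(209/1567) = 21109/1567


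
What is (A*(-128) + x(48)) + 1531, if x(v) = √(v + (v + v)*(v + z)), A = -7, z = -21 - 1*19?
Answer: 2427 + 4*√51 ≈ 2455.6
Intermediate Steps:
z = -40 (z = -21 - 19 = -40)
x(v) = √(v + 2*v*(-40 + v)) (x(v) = √(v + (v + v)*(v - 40)) = √(v + (2*v)*(-40 + v)) = √(v + 2*v*(-40 + v)))
(A*(-128) + x(48)) + 1531 = (-7*(-128) + √(48*(-79 + 2*48))) + 1531 = (896 + √(48*(-79 + 96))) + 1531 = (896 + √(48*17)) + 1531 = (896 + √816) + 1531 = (896 + 4*√51) + 1531 = 2427 + 4*√51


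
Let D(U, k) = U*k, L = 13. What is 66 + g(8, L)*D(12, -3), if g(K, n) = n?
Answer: -402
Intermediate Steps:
66 + g(8, L)*D(12, -3) = 66 + 13*(12*(-3)) = 66 + 13*(-36) = 66 - 468 = -402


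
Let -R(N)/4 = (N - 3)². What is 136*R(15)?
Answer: -78336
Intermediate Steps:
R(N) = -4*(-3 + N)² (R(N) = -4*(N - 3)² = -4*(-3 + N)²)
136*R(15) = 136*(-4*(-3 + 15)²) = 136*(-4*12²) = 136*(-4*144) = 136*(-576) = -78336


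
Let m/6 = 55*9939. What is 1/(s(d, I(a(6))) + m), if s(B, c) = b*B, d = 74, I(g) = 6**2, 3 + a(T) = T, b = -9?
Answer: 1/3279204 ≈ 3.0495e-7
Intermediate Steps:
a(T) = -3 + T
I(g) = 36
m = 3279870 (m = 6*(55*9939) = 6*546645 = 3279870)
s(B, c) = -9*B
1/(s(d, I(a(6))) + m) = 1/(-9*74 + 3279870) = 1/(-666 + 3279870) = 1/3279204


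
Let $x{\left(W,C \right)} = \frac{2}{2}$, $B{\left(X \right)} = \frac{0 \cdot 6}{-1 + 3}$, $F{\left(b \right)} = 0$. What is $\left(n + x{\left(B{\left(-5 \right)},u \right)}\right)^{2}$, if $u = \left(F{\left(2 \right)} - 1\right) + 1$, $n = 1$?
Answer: $4$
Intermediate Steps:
$B{\left(X \right)} = 0$ ($B{\left(X \right)} = \frac{0}{2} = 0 \cdot \frac{1}{2} = 0$)
$u = 0$ ($u = \left(0 - 1\right) + 1 = -1 + 1 = 0$)
$x{\left(W,C \right)} = 1$ ($x{\left(W,C \right)} = 2 \cdot \frac{1}{2} = 1$)
$\left(n + x{\left(B{\left(-5 \right)},u \right)}\right)^{2} = \left(1 + 1\right)^{2} = 2^{2} = 4$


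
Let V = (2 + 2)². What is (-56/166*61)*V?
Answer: -27328/83 ≈ -329.25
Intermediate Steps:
V = 16 (V = 4² = 16)
(-56/166*61)*V = (-56/166*61)*16 = (-56*1/166*61)*16 = -28/83*61*16 = -1708/83*16 = -27328/83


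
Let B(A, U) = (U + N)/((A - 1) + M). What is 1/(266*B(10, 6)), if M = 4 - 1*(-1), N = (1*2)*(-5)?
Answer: -1/76 ≈ -0.013158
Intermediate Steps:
N = -10 (N = 2*(-5) = -10)
M = 5 (M = 4 + 1 = 5)
B(A, U) = (-10 + U)/(4 + A) (B(A, U) = (U - 10)/((A - 1) + 5) = (-10 + U)/((-1 + A) + 5) = (-10 + U)/(4 + A))
1/(266*B(10, 6)) = 1/(266*((-10 + 6)/(4 + 10))) = 1/(266*(-4/14)) = 1/(266*((1/14)*(-4))) = 1/(266*(-2/7)) = 1/(-76) = -1/76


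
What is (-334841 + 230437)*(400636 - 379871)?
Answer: -2167949060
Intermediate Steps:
(-334841 + 230437)*(400636 - 379871) = -104404*20765 = -2167949060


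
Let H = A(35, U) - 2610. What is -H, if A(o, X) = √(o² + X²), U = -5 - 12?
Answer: 2610 - √1514 ≈ 2571.1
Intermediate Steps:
U = -17
A(o, X) = √(X² + o²)
H = -2610 + √1514 (H = √((-17)² + 35²) - 2610 = √(289 + 1225) - 2610 = √1514 - 2610 = -2610 + √1514 ≈ -2571.1)
-H = -(-2610 + √1514) = 2610 - √1514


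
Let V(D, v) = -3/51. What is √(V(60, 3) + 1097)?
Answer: 6*√8806/17 ≈ 33.120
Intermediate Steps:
V(D, v) = -1/17 (V(D, v) = -3*1/51 = -1/17)
√(V(60, 3) + 1097) = √(-1/17 + 1097) = √(18648/17) = 6*√8806/17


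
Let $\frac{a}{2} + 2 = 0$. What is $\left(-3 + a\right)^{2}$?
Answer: $49$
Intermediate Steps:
$a = -4$ ($a = -4 + 2 \cdot 0 = -4 + 0 = -4$)
$\left(-3 + a\right)^{2} = \left(-3 - 4\right)^{2} = \left(-7\right)^{2} = 49$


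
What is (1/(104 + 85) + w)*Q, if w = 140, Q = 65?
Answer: 1719965/189 ≈ 9100.3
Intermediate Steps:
(1/(104 + 85) + w)*Q = (1/(104 + 85) + 140)*65 = (1/189 + 140)*65 = (26461/189)*65 = 1719965/189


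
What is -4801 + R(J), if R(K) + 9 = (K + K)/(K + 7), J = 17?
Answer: -57703/12 ≈ -4808.6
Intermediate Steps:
R(K) = -9 + 2*K/(7 + K) (R(K) = -9 + (K + K)/(K + 7) = -9 + (2*K)/(7 + K) = -9 + 2*K/(7 + K))
-4801 + R(J) = -4801 + 7*(-9 - 1*17)/(7 + 17) = -4801 + 7*(-9 - 17)/24 = -4801 + 7*(1/24)*(-26) = -4801 - 91/12 = -57703/12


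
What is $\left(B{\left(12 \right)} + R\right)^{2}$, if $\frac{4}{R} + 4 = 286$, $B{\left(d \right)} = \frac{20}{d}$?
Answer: $\frac{6241}{2209} \approx 2.8253$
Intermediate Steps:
$R = \frac{2}{141}$ ($R = \frac{4}{-4 + 286} = \frac{4}{282} = 4 \cdot \frac{1}{282} = \frac{2}{141} \approx 0.014184$)
$\left(B{\left(12 \right)} + R\right)^{2} = \left(\frac{20}{12} + \frac{2}{141}\right)^{2} = \left(20 \cdot \frac{1}{12} + \frac{2}{141}\right)^{2} = \left(\frac{5}{3} + \frac{2}{141}\right)^{2} = \left(\frac{79}{47}\right)^{2} = \frac{6241}{2209}$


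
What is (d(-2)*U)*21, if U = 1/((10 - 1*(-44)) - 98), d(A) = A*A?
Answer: -21/11 ≈ -1.9091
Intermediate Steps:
d(A) = A**2
U = -1/44 (U = 1/((10 + 44) - 98) = 1/(54 - 98) = 1/(-44) = -1/44 ≈ -0.022727)
(d(-2)*U)*21 = ((-2)**2*(-1/44))*21 = (4*(-1/44))*21 = -1/11*21 = -21/11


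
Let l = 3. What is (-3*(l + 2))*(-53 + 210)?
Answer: -2355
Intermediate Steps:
(-3*(l + 2))*(-53 + 210) = (-3*(3 + 2))*(-53 + 210) = -3*5*157 = -15*157 = -2355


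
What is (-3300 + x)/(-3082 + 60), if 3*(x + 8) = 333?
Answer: 3197/3022 ≈ 1.0579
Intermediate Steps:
x = 103 (x = -8 + (1/3)*333 = -8 + 111 = 103)
(-3300 + x)/(-3082 + 60) = (-3300 + 103)/(-3082 + 60) = -3197/(-3022) = -3197*(-1/3022) = 3197/3022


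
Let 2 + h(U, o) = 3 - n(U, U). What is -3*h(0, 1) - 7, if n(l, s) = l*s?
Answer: -10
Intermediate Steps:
h(U, o) = 1 - U² (h(U, o) = -2 + (3 - U*U) = -2 + (3 - U²) = 1 - U²)
-3*h(0, 1) - 7 = -3*(1 - 1*0²) - 7 = -3*(1 - 1*0) - 7 = -3*(1 + 0) - 7 = -3*1 - 7 = -3 - 7 = -10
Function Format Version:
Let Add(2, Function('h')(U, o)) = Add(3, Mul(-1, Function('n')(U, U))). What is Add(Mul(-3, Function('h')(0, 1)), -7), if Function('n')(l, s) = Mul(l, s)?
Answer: -10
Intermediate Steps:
Function('h')(U, o) = Add(1, Mul(-1, Pow(U, 2))) (Function('h')(U, o) = Add(-2, Add(3, Mul(-1, Mul(U, U)))) = Add(-2, Add(3, Mul(-1, Pow(U, 2)))) = Add(1, Mul(-1, Pow(U, 2))))
Add(Mul(-3, Function('h')(0, 1)), -7) = Add(Mul(-3, Add(1, Mul(-1, Pow(0, 2)))), -7) = Add(Mul(-3, Add(1, Mul(-1, 0))), -7) = Add(Mul(-3, Add(1, 0)), -7) = Add(Mul(-3, 1), -7) = Add(-3, -7) = -10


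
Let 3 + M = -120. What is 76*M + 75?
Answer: -9273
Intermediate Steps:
M = -123 (M = -3 - 120 = -123)
76*M + 75 = 76*(-123) + 75 = -9348 + 75 = -9273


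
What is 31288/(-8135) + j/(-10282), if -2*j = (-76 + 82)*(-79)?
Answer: -323631211/83644070 ≈ -3.8691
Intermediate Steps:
j = 237 (j = -(-76 + 82)*(-79)/2 = -3*(-79) = -1/2*(-474) = 237)
31288/(-8135) + j/(-10282) = 31288/(-8135) + 237/(-10282) = 31288*(-1/8135) + 237*(-1/10282) = -31288/8135 - 237/10282 = -323631211/83644070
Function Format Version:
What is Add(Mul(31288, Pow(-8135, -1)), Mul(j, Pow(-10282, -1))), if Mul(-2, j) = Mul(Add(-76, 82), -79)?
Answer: Rational(-323631211, 83644070) ≈ -3.8691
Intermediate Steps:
j = 237 (j = Mul(Rational(-1, 2), Mul(Add(-76, 82), -79)) = Mul(Rational(-1, 2), Mul(6, -79)) = Mul(Rational(-1, 2), -474) = 237)
Add(Mul(31288, Pow(-8135, -1)), Mul(j, Pow(-10282, -1))) = Add(Mul(31288, Pow(-8135, -1)), Mul(237, Pow(-10282, -1))) = Add(Mul(31288, Rational(-1, 8135)), Mul(237, Rational(-1, 10282))) = Add(Rational(-31288, 8135), Rational(-237, 10282)) = Rational(-323631211, 83644070)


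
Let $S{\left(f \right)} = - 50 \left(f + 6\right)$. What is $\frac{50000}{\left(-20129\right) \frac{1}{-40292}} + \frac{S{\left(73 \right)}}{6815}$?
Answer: $\frac{2745883898090}{27435827} \approx 1.0008 \cdot 10^{5}$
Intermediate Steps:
$S{\left(f \right)} = -300 - 50 f$ ($S{\left(f \right)} = - 50 \left(6 + f\right) = -300 - 50 f$)
$\frac{50000}{\left(-20129\right) \frac{1}{-40292}} + \frac{S{\left(73 \right)}}{6815} = \frac{50000}{\left(-20129\right) \frac{1}{-40292}} + \frac{-300 - 3650}{6815} = \frac{50000}{\left(-20129\right) \left(- \frac{1}{40292}\right)} + \left(-300 - 3650\right) \frac{1}{6815} = \frac{50000}{\frac{20129}{40292}} - \frac{790}{1363} = 50000 \cdot \frac{40292}{20129} - \frac{790}{1363} = \frac{2014600000}{20129} - \frac{790}{1363} = \frac{2745883898090}{27435827}$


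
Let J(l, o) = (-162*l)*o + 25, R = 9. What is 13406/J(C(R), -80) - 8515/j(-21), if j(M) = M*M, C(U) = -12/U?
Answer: -21834053/1087065 ≈ -20.085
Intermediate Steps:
J(l, o) = 25 - 162*l*o (J(l, o) = -162*l*o + 25 = 25 - 162*l*o)
j(M) = M²
13406/J(C(R), -80) - 8515/j(-21) = 13406/(25 - 162*(-12/9)*(-80)) - 8515/((-21)²) = 13406/(25 - 162*(-12*⅑)*(-80)) - 8515/441 = 13406/(25 - 162*(-4/3)*(-80)) - 8515*1/441 = 13406/(25 - 17280) - 8515/441 = 13406/(-17255) - 8515/441 = 13406*(-1/17255) - 8515/441 = -13406/17255 - 8515/441 = -21834053/1087065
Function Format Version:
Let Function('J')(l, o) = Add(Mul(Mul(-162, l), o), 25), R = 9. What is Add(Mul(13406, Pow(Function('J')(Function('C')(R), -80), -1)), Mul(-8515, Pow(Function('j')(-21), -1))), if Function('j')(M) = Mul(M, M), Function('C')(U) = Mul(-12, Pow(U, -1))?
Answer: Rational(-21834053, 1087065) ≈ -20.085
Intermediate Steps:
Function('J')(l, o) = Add(25, Mul(-162, l, o)) (Function('J')(l, o) = Add(Mul(-162, l, o), 25) = Add(25, Mul(-162, l, o)))
Function('j')(M) = Pow(M, 2)
Add(Mul(13406, Pow(Function('J')(Function('C')(R), -80), -1)), Mul(-8515, Pow(Function('j')(-21), -1))) = Add(Mul(13406, Pow(Add(25, Mul(-162, Mul(-12, Pow(9, -1)), -80)), -1)), Mul(-8515, Pow(Pow(-21, 2), -1))) = Add(Mul(13406, Pow(Add(25, Mul(-162, Mul(-12, Rational(1, 9)), -80)), -1)), Mul(-8515, Pow(441, -1))) = Add(Mul(13406, Pow(Add(25, Mul(-162, Rational(-4, 3), -80)), -1)), Mul(-8515, Rational(1, 441))) = Add(Mul(13406, Pow(Add(25, -17280), -1)), Rational(-8515, 441)) = Add(Mul(13406, Pow(-17255, -1)), Rational(-8515, 441)) = Add(Mul(13406, Rational(-1, 17255)), Rational(-8515, 441)) = Add(Rational(-13406, 17255), Rational(-8515, 441)) = Rational(-21834053, 1087065)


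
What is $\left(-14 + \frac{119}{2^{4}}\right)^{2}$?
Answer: $\frac{11025}{256} \approx 43.066$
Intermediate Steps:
$\left(-14 + \frac{119}{2^{4}}\right)^{2} = \left(-14 + \frac{119}{16}\right)^{2} = \left(- \frac{105}{16}\right)^{2} = \frac{11025}{256}$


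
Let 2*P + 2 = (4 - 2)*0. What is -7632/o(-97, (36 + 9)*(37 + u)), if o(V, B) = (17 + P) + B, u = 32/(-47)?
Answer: -358704/77567 ≈ -4.6244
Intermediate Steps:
P = -1 (P = -1 + ((4 - 2)*0)/2 = -1 + (2*0)/2 = -1 + (½)*0 = -1 + 0 = -1)
u = -32/47 (u = 32*(-1/47) = -32/47 ≈ -0.68085)
o(V, B) = 16 + B (o(V, B) = (17 - 1) + B = 16 + B)
-7632/o(-97, (36 + 9)*(37 + u)) = -7632/(16 + (36 + 9)*(37 - 32/47)) = -7632/(16 + 45*(1707/47)) = -7632/(16 + 76815/47) = -7632/77567/47 = -7632*47/77567 = -358704/77567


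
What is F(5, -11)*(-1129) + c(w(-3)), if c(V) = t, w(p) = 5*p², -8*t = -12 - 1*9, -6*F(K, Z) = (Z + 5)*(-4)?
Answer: 36149/8 ≈ 4518.6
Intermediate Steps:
F(K, Z) = 10/3 + 2*Z/3 (F(K, Z) = -(Z + 5)*(-4)/6 = -(5 + Z)*(-4)/6 = -(-20 - 4*Z)/6 = 10/3 + 2*Z/3)
t = 21/8 (t = -(-12 - 1*9)/8 = -(-12 - 9)/8 = -⅛*(-21) = 21/8 ≈ 2.6250)
c(V) = 21/8
F(5, -11)*(-1129) + c(w(-3)) = (10/3 + (⅔)*(-11))*(-1129) + 21/8 = (10/3 - 22/3)*(-1129) + 21/8 = -4*(-1129) + 21/8 = 4516 + 21/8 = 36149/8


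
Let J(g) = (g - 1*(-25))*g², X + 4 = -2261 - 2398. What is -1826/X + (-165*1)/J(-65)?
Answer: 61872679/157609400 ≈ 0.39257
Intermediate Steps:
X = -4663 (X = -4 + (-2261 - 2398) = -4 - 4659 = -4663)
J(g) = g²*(25 + g) (J(g) = (g + 25)*g² = (25 + g)*g² = g²*(25 + g))
-1826/X + (-165*1)/J(-65) = -1826/(-4663) + (-165*1)/(((-65)²*(25 - 65))) = -1826*(-1/4663) - 165/(4225*(-40)) = 1826/4663 - 165/(-169000) = 1826/4663 - 165*(-1/169000) = 1826/4663 + 33/33800 = 61872679/157609400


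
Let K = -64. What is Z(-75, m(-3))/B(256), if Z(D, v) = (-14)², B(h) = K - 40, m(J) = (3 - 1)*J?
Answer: -49/26 ≈ -1.8846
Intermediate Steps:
m(J) = 2*J
B(h) = -104 (B(h) = -64 - 40 = -104)
Z(D, v) = 196
Z(-75, m(-3))/B(256) = 196/(-104) = 196*(-1/104) = -49/26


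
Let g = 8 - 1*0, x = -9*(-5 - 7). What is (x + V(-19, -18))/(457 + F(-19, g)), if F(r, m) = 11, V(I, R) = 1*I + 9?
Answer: 49/234 ≈ 0.20940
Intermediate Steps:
V(I, R) = 9 + I (V(I, R) = I + 9 = 9 + I)
x = 108 (x = -9*(-12) = 108)
g = 8 (g = 8 + 0 = 8)
(x + V(-19, -18))/(457 + F(-19, g)) = (108 + (9 - 19))/(457 + 11) = (108 - 10)/468 = 98*(1/468) = 49/234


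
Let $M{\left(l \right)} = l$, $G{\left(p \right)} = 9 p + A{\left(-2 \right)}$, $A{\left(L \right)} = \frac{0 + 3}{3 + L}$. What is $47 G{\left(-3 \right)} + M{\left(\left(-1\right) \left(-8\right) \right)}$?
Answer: $-1120$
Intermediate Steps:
$A{\left(L \right)} = \frac{3}{3 + L}$
$G{\left(p \right)} = 3 + 9 p$ ($G{\left(p \right)} = 9 p + \frac{3}{3 - 2} = 9 p + \frac{3}{1} = 9 p + 3 \cdot 1 = 9 p + 3 = 3 + 9 p$)
$47 G{\left(-3 \right)} + M{\left(\left(-1\right) \left(-8\right) \right)} = 47 \left(3 + 9 \left(-3\right)\right) - -8 = 47 \left(3 - 27\right) + 8 = 47 \left(-24\right) + 8 = -1128 + 8 = -1120$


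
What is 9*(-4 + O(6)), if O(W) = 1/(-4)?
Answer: -153/4 ≈ -38.250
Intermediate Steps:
O(W) = -¼
9*(-4 + O(6)) = 9*(-4 - ¼) = 9*(-17/4) = -153/4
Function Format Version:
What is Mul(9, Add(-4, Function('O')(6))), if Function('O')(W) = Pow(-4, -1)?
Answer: Rational(-153, 4) ≈ -38.250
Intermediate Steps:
Function('O')(W) = Rational(-1, 4)
Mul(9, Add(-4, Function('O')(6))) = Mul(9, Add(-4, Rational(-1, 4))) = Mul(9, Rational(-17, 4)) = Rational(-153, 4)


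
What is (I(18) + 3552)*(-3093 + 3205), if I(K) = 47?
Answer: 403088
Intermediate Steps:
(I(18) + 3552)*(-3093 + 3205) = (47 + 3552)*(-3093 + 3205) = 3599*112 = 403088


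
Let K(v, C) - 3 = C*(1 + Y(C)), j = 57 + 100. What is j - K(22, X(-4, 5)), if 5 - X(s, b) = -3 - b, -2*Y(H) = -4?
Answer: 115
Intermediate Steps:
Y(H) = 2 (Y(H) = -½*(-4) = 2)
j = 157
X(s, b) = 8 + b (X(s, b) = 5 - (-3 - b) = 5 + (3 + b) = 8 + b)
K(v, C) = 3 + 3*C (K(v, C) = 3 + C*(1 + 2) = 3 + C*3 = 3 + 3*C)
j - K(22, X(-4, 5)) = 157 - (3 + 3*(8 + 5)) = 157 - (3 + 3*13) = 157 - (3 + 39) = 157 - 1*42 = 157 - 42 = 115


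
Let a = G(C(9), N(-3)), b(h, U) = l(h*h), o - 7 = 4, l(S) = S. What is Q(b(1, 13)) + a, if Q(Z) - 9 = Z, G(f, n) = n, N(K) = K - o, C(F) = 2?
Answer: -4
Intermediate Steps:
o = 11 (o = 7 + 4 = 11)
b(h, U) = h² (b(h, U) = h*h = h²)
N(K) = -11 + K (N(K) = K - 1*11 = K - 11 = -11 + K)
Q(Z) = 9 + Z
a = -14 (a = -11 - 3 = -14)
Q(b(1, 13)) + a = (9 + 1²) - 14 = (9 + 1) - 14 = 10 - 14 = -4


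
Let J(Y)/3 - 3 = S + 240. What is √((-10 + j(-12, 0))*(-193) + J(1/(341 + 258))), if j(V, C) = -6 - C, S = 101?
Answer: 2*√1030 ≈ 64.187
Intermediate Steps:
J(Y) = 1032 (J(Y) = 9 + 3*(101 + 240) = 9 + 3*341 = 9 + 1023 = 1032)
√((-10 + j(-12, 0))*(-193) + J(1/(341 + 258))) = √((-10 + (-6 - 1*0))*(-193) + 1032) = √((-10 + (-6 + 0))*(-193) + 1032) = √((-10 - 6)*(-193) + 1032) = √(-16*(-193) + 1032) = √(3088 + 1032) = √4120 = 2*√1030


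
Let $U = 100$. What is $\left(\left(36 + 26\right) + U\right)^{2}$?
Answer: $26244$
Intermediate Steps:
$\left(\left(36 + 26\right) + U\right)^{2} = \left(\left(36 + 26\right) + 100\right)^{2} = \left(62 + 100\right)^{2} = 162^{2} = 26244$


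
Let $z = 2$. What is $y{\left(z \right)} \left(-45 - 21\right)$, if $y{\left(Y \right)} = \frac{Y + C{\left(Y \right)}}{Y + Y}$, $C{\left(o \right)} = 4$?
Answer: $-99$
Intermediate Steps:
$y{\left(Y \right)} = \frac{4 + Y}{2 Y}$ ($y{\left(Y \right)} = \frac{Y + 4}{Y + Y} = \frac{4 + Y}{2 Y}$)
$y{\left(z \right)} \left(-45 - 21\right) = \frac{4 + 2}{2 \cdot 2} \left(-45 - 21\right) = \frac{1}{2} \cdot \frac{1}{2} \cdot 6 \left(-66\right) = \frac{3}{2} \left(-66\right) = -99$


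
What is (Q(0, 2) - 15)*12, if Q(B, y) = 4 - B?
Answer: -132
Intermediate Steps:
(Q(0, 2) - 15)*12 = ((4 - 1*0) - 15)*12 = ((4 + 0) - 15)*12 = (4 - 15)*12 = -11*12 = -132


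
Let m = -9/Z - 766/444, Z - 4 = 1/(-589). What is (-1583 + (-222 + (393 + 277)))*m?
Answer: 157294883/34854 ≈ 4513.0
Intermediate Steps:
Z = 2355/589 (Z = 4 + 1/(-589) = 4 - 1/589 = 2355/589 ≈ 3.9983)
m = -692929/174270 (m = -9/2355/589 - 766/444 = -9*589/2355 - 766*1/444 = -1767/785 - 383/222 = -692929/174270 ≈ -3.9762)
(-1583 + (-222 + (393 + 277)))*m = (-1583 + (-222 + (393 + 277)))*(-692929/174270) = (-1583 + (-222 + 670))*(-692929/174270) = (-1583 + 448)*(-692929/174270) = -1135*(-692929/174270) = 157294883/34854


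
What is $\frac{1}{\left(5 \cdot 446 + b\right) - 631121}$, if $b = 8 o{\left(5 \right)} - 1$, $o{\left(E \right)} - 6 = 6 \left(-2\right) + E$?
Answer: $- \frac{1}{628900} \approx -1.5901 \cdot 10^{-6}$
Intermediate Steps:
$o{\left(E \right)} = -6 + E$ ($o{\left(E \right)} = 6 + \left(6 \left(-2\right) + E\right) = 6 + \left(-12 + E\right) = -6 + E$)
$b = -9$ ($b = 8 \left(-6 + 5\right) - 1 = 8 \left(-1\right) - 1 = -8 - 1 = -9$)
$\frac{1}{\left(5 \cdot 446 + b\right) - 631121} = \frac{1}{\left(5 \cdot 446 - 9\right) - 631121} = \frac{1}{\left(2230 - 9\right) - 631121} = \frac{1}{2221 - 631121} = \frac{1}{-628900} = - \frac{1}{628900}$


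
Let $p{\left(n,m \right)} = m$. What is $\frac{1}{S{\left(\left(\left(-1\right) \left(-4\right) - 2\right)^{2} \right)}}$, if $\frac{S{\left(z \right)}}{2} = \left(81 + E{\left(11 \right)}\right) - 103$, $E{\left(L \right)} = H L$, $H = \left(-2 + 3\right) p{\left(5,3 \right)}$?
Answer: $\frac{1}{22} \approx 0.045455$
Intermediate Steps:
$H = 3$ ($H = \left(-2 + 3\right) 3 = 1 \cdot 3 = 3$)
$E{\left(L \right)} = 3 L$
$S{\left(z \right)} = 22$ ($S{\left(z \right)} = 2 \left(\left(81 + 3 \cdot 11\right) - 103\right) = 2 \left(\left(81 + 33\right) - 103\right) = 2 \left(114 - 103\right) = 2 \cdot 11 = 22$)
$\frac{1}{S{\left(\left(\left(-1\right) \left(-4\right) - 2\right)^{2} \right)}} = \frac{1}{22}$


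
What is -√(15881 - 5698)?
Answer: -√10183 ≈ -100.91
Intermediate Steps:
-√(15881 - 5698) = -√10183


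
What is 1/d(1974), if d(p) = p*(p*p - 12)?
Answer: 1/7692014736 ≈ 1.3000e-10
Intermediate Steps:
d(p) = p*(-12 + p**2) (d(p) = p*(p**2 - 12) = p*(-12 + p**2))
1/d(1974) = 1/(1974*(-12 + 1974**2)) = 1/(1974*(-12 + 3896676)) = 1/(1974*3896664) = 1/7692014736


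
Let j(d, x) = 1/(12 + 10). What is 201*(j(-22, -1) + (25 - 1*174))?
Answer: -658677/22 ≈ -29940.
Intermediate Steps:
j(d, x) = 1/22
201*(j(-22, -1) + (25 - 1*174)) = 201*(1/22 + (25 - 1*174)) = 201*(1/22 + (25 - 174)) = 201*(1/22 - 149) = 201*(-3277/22) = -658677/22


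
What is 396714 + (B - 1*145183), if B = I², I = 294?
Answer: 337967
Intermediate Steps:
B = 86436 (B = 294² = 86436)
396714 + (B - 1*145183) = 396714 + (86436 - 1*145183) = 396714 + (86436 - 145183) = 396714 - 58747 = 337967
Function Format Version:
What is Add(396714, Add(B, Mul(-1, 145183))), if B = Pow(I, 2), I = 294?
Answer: 337967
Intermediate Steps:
B = 86436 (B = Pow(294, 2) = 86436)
Add(396714, Add(B, Mul(-1, 145183))) = Add(396714, Add(86436, Mul(-1, 145183))) = Add(396714, Add(86436, -145183)) = Add(396714, -58747) = 337967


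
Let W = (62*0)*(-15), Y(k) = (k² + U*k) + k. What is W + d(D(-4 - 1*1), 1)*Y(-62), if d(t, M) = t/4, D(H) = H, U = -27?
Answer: -6820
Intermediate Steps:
d(t, M) = t/4 (d(t, M) = t*(¼) = t/4)
Y(k) = k² - 26*k (Y(k) = (k² - 27*k) + k = k² - 26*k)
W = 0 (W = 0*(-15) = 0)
W + d(D(-4 - 1*1), 1)*Y(-62) = 0 + ((-4 - 1*1)/4)*(-62*(-26 - 62)) = 0 + ((-4 - 1)/4)*(-62*(-88)) = 0 + ((¼)*(-5))*5456 = 0 - 5/4*5456 = 0 - 6820 = -6820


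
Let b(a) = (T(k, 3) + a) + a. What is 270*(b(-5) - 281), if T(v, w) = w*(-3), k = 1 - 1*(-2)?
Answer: -81000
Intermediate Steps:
k = 3 (k = 1 + 2 = 3)
T(v, w) = -3*w
b(a) = -9 + 2*a (b(a) = (-3*3 + a) + a = (-9 + a) + a = -9 + 2*a)
270*(b(-5) - 281) = 270*((-9 + 2*(-5)) - 281) = 270*((-9 - 10) - 281) = 270*(-19 - 281) = 270*(-300) = -81000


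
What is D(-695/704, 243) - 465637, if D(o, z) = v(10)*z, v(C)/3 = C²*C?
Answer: 263363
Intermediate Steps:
v(C) = 3*C³ (v(C) = 3*(C²*C) = 3*C³)
D(o, z) = 3000*z (D(o, z) = (3*10³)*z = (3*1000)*z = 3000*z)
D(-695/704, 243) - 465637 = 3000*243 - 465637 = 729000 - 465637 = 263363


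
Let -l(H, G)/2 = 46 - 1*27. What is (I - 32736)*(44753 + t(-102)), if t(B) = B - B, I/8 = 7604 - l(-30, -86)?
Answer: 1270985200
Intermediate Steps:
l(H, G) = -38 (l(H, G) = -2*(46 - 1*27) = -2*(46 - 27) = -2*19 = -38)
I = 61136 (I = 8*(7604 - 1*(-38)) = 8*(7604 + 38) = 8*7642 = 61136)
t(B) = 0
(I - 32736)*(44753 + t(-102)) = (61136 - 32736)*(44753 + 0) = 28400*44753 = 1270985200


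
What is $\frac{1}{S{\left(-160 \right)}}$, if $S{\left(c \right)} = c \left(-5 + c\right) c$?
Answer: $- \frac{1}{4224000} \approx -2.3674 \cdot 10^{-7}$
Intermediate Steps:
$S{\left(c \right)} = c^{2} \left(-5 + c\right)$
$\frac{1}{S{\left(-160 \right)}} = \frac{1}{\left(-160\right)^{2} \left(-5 - 160\right)} = \frac{1}{25600 \left(-165\right)} = \frac{1}{-4224000} = - \frac{1}{4224000}$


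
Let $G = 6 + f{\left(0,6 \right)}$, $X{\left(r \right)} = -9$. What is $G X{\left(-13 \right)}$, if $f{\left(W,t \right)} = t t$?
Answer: $-378$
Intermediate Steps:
$f{\left(W,t \right)} = t^{2}$
$G = 42$ ($G = 6 + 6^{2} = 6 + 36 = 42$)
$G X{\left(-13 \right)} = 42 \left(-9\right) = -378$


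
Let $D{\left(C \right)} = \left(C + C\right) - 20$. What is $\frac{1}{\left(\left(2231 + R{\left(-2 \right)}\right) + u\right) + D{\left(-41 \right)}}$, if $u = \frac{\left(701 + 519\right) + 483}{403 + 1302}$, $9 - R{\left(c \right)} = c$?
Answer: $\frac{1705}{3650403} \approx 0.00046707$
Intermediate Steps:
$R{\left(c \right)} = 9 - c$
$u = \frac{1703}{1705}$ ($u = \frac{1220 + 483}{1705} = 1703 \cdot \frac{1}{1705} = \frac{1703}{1705} \approx 0.99883$)
$D{\left(C \right)} = -20 + 2 C$ ($D{\left(C \right)} = 2 C - 20 = -20 + 2 C$)
$\frac{1}{\left(\left(2231 + R{\left(-2 \right)}\right) + u\right) + D{\left(-41 \right)}} = \frac{1}{\left(\left(2231 + \left(9 - -2\right)\right) + \frac{1703}{1705}\right) + \left(-20 + 2 \left(-41\right)\right)} = \frac{1}{\left(\left(2231 + \left(9 + 2\right)\right) + \frac{1703}{1705}\right) - 102} = \frac{1}{\left(\left(2231 + 11\right) + \frac{1703}{1705}\right) - 102} = \frac{1}{\left(2242 + \frac{1703}{1705}\right) - 102} = \frac{1}{\frac{3824313}{1705} - 102} = \frac{1}{\frac{3650403}{1705}} = \frac{1705}{3650403}$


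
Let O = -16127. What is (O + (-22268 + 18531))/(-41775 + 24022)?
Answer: 19864/17753 ≈ 1.1189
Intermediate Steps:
(O + (-22268 + 18531))/(-41775 + 24022) = (-16127 + (-22268 + 18531))/(-41775 + 24022) = (-16127 - 3737)/(-17753) = -19864*(-1/17753) = 19864/17753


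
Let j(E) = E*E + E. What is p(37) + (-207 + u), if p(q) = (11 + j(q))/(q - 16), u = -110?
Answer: -5240/21 ≈ -249.52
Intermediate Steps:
j(E) = E + E**2 (j(E) = E**2 + E = E + E**2)
p(q) = (11 + q*(1 + q))/(-16 + q) (p(q) = (11 + q*(1 + q))/(q - 16) = (11 + q*(1 + q))/(-16 + q))
p(37) + (-207 + u) = (11 + 37*(1 + 37))/(-16 + 37) + (-207 - 110) = (11 + 37*38)/21 - 317 = (11 + 1406)/21 - 317 = (1/21)*1417 - 317 = 1417/21 - 317 = -5240/21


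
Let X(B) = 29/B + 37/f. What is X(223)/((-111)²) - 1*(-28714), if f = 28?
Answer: 245448306711/8548036 ≈ 28714.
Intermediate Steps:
X(B) = 37/28 + 29/B (X(B) = 29/B + 37/28 = 37/28 + 29/B)
X(223)/((-111)²) - 1*(-28714) = (37/28 + 29/223)/((-111)²) - 1*(-28714) = (37/28 + 29*(1/223))/12321 + 28714 = (37/28 + 29/223)*(1/12321) + 28714 = (9063/6244)*(1/12321) + 28714 = 1007/8548036 + 28714 = 245448306711/8548036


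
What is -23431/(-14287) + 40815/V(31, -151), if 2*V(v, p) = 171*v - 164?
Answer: 1286612857/73392319 ≈ 17.531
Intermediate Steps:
V(v, p) = -82 + 171*v/2 (V(v, p) = (171*v - 164)/2 = (-164 + 171*v)/2 = -82 + 171*v/2)
-23431/(-14287) + 40815/V(31, -151) = -23431/(-14287) + 40815/(-82 + (171/2)*31) = -23431*(-1/14287) + 40815/(-82 + 5301/2) = 23431/14287 + 40815/(5137/2) = 23431/14287 + 40815*(2/5137) = 23431/14287 + 81630/5137 = 1286612857/73392319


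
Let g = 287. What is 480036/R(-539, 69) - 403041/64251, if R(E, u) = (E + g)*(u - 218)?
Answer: 48485832/7445977 ≈ 6.5117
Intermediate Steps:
R(E, u) = (-218 + u)*(287 + E) (R(E, u) = (E + 287)*(u - 218) = (287 + E)*(-218 + u) = (-218 + u)*(287 + E))
480036/R(-539, 69) - 403041/64251 = 480036/(-62566 - 218*(-539) + 287*69 - 539*69) - 403041/64251 = 480036/(-62566 + 117502 + 19803 - 37191) - 403041*1/64251 = 480036/37548 - 134347/21417 = 480036*(1/37548) - 134347/21417 = 40003/3129 - 134347/21417 = 48485832/7445977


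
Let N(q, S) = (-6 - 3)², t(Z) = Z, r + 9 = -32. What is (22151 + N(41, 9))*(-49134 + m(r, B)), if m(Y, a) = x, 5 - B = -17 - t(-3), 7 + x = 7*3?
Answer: -1092035840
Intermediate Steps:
r = -41 (r = -9 - 32 = -41)
x = 14 (x = -7 + 7*3 = -7 + 21 = 14)
B = 19 (B = 5 - (-17 - 1*(-3)) = 5 - (-17 + 3) = 5 - 1*(-14) = 5 + 14 = 19)
m(Y, a) = 14
N(q, S) = 81 (N(q, S) = (-9)² = 81)
(22151 + N(41, 9))*(-49134 + m(r, B)) = (22151 + 81)*(-49134 + 14) = 22232*(-49120) = -1092035840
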